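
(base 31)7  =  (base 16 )7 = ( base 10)7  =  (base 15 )7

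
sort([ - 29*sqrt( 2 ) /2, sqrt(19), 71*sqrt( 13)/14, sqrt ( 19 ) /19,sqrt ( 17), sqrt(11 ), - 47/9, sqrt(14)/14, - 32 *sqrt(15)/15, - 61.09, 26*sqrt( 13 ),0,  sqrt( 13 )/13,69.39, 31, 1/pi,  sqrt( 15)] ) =[ - 61.09, - 29* sqrt(2 ) /2, -32*sqrt ( 15) /15,-47/9, 0,sqrt ( 19) /19, sqrt( 14)/14, sqrt(13) /13, 1/pi,sqrt ( 11),sqrt( 15), sqrt( 17), sqrt( 19), 71*sqrt( 13) /14, 31, 69.39,26*sqrt(13)] 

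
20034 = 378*53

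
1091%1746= 1091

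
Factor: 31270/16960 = 59/32=2^( - 5) * 59^1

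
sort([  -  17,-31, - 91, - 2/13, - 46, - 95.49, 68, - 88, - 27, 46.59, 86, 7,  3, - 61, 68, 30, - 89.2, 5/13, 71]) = [ - 95.49, - 91, - 89.2, - 88, -61,  -  46, - 31, - 27,- 17, - 2/13,5/13, 3,7, 30, 46.59,68, 68, 71, 86]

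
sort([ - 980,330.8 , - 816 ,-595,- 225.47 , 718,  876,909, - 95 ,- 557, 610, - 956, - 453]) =[-980,-956, - 816,-595,  -  557, - 453,-225.47,-95 , 330.8, 610,  718,  876, 909]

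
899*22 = 19778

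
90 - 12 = 78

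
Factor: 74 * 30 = 2^2*3^1*5^1*37^1 = 2220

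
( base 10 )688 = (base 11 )576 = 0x2B0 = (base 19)1h4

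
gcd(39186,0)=39186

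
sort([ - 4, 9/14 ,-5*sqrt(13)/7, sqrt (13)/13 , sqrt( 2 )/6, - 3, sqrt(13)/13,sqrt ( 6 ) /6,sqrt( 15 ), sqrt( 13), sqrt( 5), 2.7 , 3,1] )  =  [ - 4 ,-3, - 5 * sqrt( 13) /7 , sqrt( 2)/6, sqrt(13 )/13, sqrt( 13)/13 , sqrt( 6 ) /6 , 9/14,1,sqrt( 5),2.7, 3, sqrt( 13 ) , sqrt( 15 ) ] 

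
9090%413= 4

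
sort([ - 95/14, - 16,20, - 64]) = [ - 64,-16 , -95/14, 20]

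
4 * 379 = 1516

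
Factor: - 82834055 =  - 5^1*16566811^1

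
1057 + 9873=10930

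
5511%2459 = 593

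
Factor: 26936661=3^1*19^1*472573^1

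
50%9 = 5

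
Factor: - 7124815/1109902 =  - 2^( - 1)*5^1 * 554951^( - 1)*1424963^1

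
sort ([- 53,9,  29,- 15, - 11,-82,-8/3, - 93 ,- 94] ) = [ -94, - 93, - 82, -53, - 15,-11, - 8/3 , 9, 29]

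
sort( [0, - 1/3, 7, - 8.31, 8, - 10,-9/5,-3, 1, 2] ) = [ - 10,-8.31,- 3  , - 9/5, - 1/3, 0,1,2, 7,  8]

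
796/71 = 11 + 15/71=11.21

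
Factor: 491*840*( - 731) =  - 2^3 * 3^1*5^1* 7^1* 17^1*43^1 * 491^1 = - 301493640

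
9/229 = 9/229 = 0.04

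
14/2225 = 14/2225 = 0.01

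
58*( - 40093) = - 2325394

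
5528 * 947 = 5235016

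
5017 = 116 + 4901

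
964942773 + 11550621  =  976493394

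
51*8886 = 453186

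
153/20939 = 153/20939 = 0.01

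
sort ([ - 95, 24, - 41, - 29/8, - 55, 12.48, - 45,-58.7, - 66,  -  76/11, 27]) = [ - 95, - 66,-58.7, - 55, - 45  , - 41 , -76/11, - 29/8 , 12.48, 24, 27] 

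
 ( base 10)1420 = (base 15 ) 64A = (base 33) 1A1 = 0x58c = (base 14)736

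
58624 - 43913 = 14711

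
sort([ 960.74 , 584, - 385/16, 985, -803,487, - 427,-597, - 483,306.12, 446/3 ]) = [ - 803, - 597,-483, - 427,  -  385/16 , 446/3,  306.12,487,584, 960.74,  985]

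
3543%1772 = 1771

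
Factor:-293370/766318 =  -  165/431 = -3^1 *5^1*11^1*431^( - 1 )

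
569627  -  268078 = 301549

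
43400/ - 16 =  - 2713 + 1/2 = - 2712.50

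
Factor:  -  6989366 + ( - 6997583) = - 2003^1*6983^1 = - 13986949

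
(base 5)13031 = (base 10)1016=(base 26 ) 1D2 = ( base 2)1111111000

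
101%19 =6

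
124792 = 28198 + 96594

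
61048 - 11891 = 49157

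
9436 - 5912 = 3524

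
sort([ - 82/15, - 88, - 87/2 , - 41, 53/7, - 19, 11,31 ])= [-88, - 87/2, - 41, - 19 ,  -  82/15, 53/7,11,31 ] 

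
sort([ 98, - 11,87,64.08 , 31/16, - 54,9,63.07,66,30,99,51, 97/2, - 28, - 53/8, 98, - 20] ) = [ - 54,-28 ,  -  20, - 11, - 53/8, 31/16 , 9, 30, 97/2, 51, 63.07 , 64.08,66,87, 98, 98,99 ]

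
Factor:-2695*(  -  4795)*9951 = 128592046275 = 3^1*5^2*7^3*11^1*31^1 * 107^1*137^1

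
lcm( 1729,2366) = 44954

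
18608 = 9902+8706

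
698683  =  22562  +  676121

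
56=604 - 548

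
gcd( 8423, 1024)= 1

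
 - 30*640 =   -  19200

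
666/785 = 666/785 = 0.85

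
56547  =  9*6283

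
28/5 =28/5 =5.60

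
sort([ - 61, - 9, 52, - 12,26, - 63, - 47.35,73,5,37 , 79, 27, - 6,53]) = [ - 63, - 61, - 47.35, - 12, - 9,-6,5, 26, 27,37,52,53,73,  79]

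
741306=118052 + 623254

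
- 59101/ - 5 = 11820 + 1/5=11820.20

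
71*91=6461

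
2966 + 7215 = 10181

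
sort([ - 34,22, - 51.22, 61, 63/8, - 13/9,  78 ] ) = [-51.22, - 34 , - 13/9,  63/8,22, 61,78]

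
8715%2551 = 1062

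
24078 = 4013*6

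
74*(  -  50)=-3700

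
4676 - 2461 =2215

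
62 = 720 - 658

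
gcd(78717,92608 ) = 1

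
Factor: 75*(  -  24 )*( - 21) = 2^3 * 3^3  *5^2*7^1 = 37800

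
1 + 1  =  2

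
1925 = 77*25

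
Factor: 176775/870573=5^2*11^(-1)*23^( - 1 )* 31^( - 1)*37^( - 1) *2357^1 = 58925/290191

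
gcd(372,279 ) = 93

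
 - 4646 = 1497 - 6143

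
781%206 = 163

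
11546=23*502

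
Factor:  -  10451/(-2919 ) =3^(  -  1)*139^(-1)*1493^1 = 1493/417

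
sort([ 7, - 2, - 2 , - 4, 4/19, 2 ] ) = [ - 4,-2, - 2,4/19,2, 7 ] 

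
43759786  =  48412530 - 4652744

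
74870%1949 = 808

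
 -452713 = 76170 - 528883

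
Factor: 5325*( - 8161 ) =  - 43457325 = - 3^1  *  5^2*71^1* 8161^1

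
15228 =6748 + 8480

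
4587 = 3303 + 1284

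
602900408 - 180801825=422098583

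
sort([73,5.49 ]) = [5.49,73 ] 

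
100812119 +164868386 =265680505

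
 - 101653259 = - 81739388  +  -19913871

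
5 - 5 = 0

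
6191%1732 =995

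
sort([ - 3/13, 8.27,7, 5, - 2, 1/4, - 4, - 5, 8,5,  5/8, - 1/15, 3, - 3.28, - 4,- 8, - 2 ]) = [-8, - 5, - 4, - 4, - 3.28, - 2, -2,  -  3/13,-1/15, 1/4, 5/8,3,5,5,7, 8, 8.27] 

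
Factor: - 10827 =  - 3^3*401^1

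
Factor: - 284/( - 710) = 2/5 = 2^1* 5^( - 1 ) 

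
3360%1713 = 1647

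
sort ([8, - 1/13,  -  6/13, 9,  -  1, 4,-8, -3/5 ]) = [ - 8, - 1, - 3/5, -6/13,-1/13, 4, 8,9 ]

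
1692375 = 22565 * 75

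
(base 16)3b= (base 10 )59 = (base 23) 2D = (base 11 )54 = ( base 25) 29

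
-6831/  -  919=6831/919  =  7.43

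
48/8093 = 48/8093   =  0.01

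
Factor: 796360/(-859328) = -2^(  -  3)* 5^1*29^(-1)*43^1 = - 215/232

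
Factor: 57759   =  3^1 * 13^1*1481^1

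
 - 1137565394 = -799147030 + -338418364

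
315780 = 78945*4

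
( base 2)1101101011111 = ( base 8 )15537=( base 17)1743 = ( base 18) 13B5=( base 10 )7007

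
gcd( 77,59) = 1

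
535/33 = 16 + 7/33  =  16.21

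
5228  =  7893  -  2665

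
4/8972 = 1/2243= 0.00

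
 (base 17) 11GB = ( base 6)41221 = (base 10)5485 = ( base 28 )6rp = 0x156d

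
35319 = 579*61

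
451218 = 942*479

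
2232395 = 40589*55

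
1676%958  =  718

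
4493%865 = 168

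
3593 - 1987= 1606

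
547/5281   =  547/5281 = 0.10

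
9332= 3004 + 6328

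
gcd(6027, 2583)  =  861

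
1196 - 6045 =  - 4849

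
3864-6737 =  - 2873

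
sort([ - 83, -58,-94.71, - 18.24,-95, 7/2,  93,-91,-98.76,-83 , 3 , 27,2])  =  [ - 98.76, - 95,-94.71, - 91, - 83, - 83,-58 , - 18.24,2,3,  7/2,27,  93] 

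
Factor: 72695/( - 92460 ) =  -2^( - 2)*3^ ( - 1 )*7^1* 23^(  -  1 )*31^1 = -217/276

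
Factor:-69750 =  - 2^1*3^2*5^3*31^1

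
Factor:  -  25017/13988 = -93/52 = - 2^( - 2)*3^1 * 13^ ( - 1)*31^1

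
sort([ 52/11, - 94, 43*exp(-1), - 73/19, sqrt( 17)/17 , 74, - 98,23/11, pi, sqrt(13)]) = [  -  98, -94,  -  73/19, sqrt(17 )/17, 23/11 , pi, sqrt( 13) , 52/11,43*exp(-1 ), 74]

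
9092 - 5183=3909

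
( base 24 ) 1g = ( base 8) 50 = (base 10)40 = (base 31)19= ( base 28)1c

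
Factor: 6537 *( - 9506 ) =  - 62140722 = -2^1*3^1*7^2 * 97^1 * 2179^1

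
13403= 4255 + 9148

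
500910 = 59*8490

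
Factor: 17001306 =2^1 * 3^3*7^1 *41^1 * 1097^1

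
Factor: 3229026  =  2^1*3^1*307^1*1753^1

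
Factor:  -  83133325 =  - 5^2*11^1*503^1*601^1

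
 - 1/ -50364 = 1/50364 = 0.00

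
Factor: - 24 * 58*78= -2^5*3^2*13^1*29^1 = -108576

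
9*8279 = 74511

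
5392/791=5392/791 = 6.82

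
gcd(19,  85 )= 1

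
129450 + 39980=169430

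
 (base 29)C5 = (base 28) ch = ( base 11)2A1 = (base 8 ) 541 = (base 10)353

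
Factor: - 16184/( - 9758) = 68/41 = 2^2*17^1*41^(-1)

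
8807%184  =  159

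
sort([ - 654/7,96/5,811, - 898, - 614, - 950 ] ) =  [ - 950, - 898, - 614, -654/7, 96/5, 811] 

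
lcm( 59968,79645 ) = 5097280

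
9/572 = 9/572 = 0.02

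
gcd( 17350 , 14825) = 25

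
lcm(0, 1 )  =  0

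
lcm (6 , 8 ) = 24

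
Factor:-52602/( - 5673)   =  17534/1891 = 2^1*11^1*  31^( - 1 )*61^(-1 )*797^1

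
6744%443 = 99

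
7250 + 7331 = 14581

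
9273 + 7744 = 17017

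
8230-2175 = 6055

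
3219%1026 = 141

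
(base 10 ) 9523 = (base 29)B9B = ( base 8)22463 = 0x2533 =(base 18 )1B71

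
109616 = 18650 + 90966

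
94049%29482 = 5603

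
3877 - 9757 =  - 5880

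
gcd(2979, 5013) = 9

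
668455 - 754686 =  - 86231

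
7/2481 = 7/2481 =0.00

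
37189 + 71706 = 108895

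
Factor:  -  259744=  - 2^5*8117^1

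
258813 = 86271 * 3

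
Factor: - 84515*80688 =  - 2^4*3^1*5^1*41^2*16903^1 = -6819346320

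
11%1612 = 11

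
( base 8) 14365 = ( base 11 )4889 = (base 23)c1i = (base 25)A5E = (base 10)6389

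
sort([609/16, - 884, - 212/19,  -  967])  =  [ - 967, - 884, - 212/19,  609/16] 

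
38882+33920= 72802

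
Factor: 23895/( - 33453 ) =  - 5/7 = -5^1*7^( - 1 ) 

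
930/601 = 930/601 = 1.55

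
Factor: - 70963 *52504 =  - 2^3*29^1*2447^1 *6563^1 = - 3725841352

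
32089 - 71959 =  - 39870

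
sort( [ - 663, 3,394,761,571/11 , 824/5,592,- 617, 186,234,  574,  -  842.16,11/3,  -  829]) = [ -842.16, - 829, - 663,  -  617,  3 , 11/3,571/11,824/5, 186,234 , 394,574 , 592, 761]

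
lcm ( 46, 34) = 782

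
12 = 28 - 16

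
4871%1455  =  506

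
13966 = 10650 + 3316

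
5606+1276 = 6882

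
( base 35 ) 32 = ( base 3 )10222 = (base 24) 4B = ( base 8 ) 153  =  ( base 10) 107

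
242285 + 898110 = 1140395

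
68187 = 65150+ 3037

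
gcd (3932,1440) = 4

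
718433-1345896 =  - 627463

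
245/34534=245/34534 = 0.01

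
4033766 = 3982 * 1013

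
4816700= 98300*49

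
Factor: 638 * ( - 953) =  - 2^1 * 11^1 * 29^1 * 953^1 = - 608014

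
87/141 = 29/47 = 0.62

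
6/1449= 2/483 = 0.00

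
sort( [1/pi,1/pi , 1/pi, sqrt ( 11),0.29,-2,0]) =[ - 2,0,0.29, 1/pi,1/pi,1/pi,sqrt( 11)]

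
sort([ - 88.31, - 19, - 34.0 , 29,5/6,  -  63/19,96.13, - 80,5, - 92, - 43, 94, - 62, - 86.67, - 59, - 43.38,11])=[ - 92,  -  88.31,  -  86.67, - 80, - 62 , - 59,-43.38, - 43, -34.0, -19,-63/19, 5/6, 5, 11, 29,94,96.13]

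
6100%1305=880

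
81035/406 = 199 + 241/406 = 199.59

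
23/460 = 1/20 = 0.05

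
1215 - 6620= - 5405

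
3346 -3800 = - 454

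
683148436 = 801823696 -118675260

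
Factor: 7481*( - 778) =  - 5820218 = - 2^1 * 389^1*7481^1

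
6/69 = 2/23 = 0.09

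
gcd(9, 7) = 1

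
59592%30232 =29360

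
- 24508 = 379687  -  404195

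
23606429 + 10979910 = 34586339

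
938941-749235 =189706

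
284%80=44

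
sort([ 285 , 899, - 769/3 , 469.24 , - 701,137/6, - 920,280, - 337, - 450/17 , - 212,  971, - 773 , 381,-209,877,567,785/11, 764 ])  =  [-920, - 773, -701, -337, - 769/3, - 212 ,  -  209, - 450/17,137/6, 785/11, 280,285,  381, 469.24,567 , 764, 877, 899,971 ]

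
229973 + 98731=328704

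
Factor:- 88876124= - 2^2 * 53^1*127^1*3301^1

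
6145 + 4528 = 10673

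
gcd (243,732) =3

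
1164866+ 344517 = 1509383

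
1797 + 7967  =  9764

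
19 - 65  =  -46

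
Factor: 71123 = 13^1*5471^1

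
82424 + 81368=163792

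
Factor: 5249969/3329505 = 3^( - 4) * 5^( - 1)*1877^1*2797^1*  8221^ ( - 1)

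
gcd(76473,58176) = 9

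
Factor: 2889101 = 337^1*8573^1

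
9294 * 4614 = 42882516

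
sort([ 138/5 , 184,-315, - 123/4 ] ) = [ - 315, - 123/4, 138/5, 184] 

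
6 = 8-2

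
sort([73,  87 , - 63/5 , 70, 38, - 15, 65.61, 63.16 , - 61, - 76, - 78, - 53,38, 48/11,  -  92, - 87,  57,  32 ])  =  [ - 92,  -  87,- 78, - 76, - 61, - 53, - 15, - 63/5,48/11,  32,38,38, 57,63.16,65.61,70,  73, 87]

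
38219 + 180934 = 219153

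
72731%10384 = 43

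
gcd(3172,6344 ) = 3172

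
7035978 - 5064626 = 1971352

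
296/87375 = 296/87375= 0.00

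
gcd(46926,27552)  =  6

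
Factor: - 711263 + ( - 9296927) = -10008190 = - 2^1*5^1*29^1*34511^1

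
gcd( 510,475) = 5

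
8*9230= 73840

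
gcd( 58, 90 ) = 2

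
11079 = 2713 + 8366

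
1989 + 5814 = 7803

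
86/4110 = 43/2055 = 0.02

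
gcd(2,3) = 1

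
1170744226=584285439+586458787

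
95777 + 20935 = 116712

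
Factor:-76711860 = -2^2*3^4* 5^1*47353^1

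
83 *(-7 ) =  - 581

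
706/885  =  706/885  =  0.80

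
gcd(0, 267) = 267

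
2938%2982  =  2938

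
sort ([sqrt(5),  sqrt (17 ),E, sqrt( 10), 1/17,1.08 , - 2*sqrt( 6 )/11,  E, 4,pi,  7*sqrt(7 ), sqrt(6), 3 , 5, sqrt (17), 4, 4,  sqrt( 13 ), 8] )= [- 2 * sqrt( 6) /11, 1/17,1.08, sqrt( 5 ), sqrt(6) , E, E,  3,pi, sqrt(10) , sqrt( 13), 4, 4, 4, sqrt (17), sqrt(17), 5,8, 7*sqrt(7)]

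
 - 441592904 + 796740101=355147197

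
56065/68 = 56065/68 = 824.49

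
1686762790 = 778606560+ 908156230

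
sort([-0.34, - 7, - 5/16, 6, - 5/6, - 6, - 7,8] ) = [ - 7, - 7, - 6, - 5/6, - 0.34, -5/16, 6,8] 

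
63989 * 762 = 48759618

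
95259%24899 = 20562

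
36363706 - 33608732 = 2754974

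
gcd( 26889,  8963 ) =8963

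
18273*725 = 13247925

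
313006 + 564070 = 877076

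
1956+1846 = 3802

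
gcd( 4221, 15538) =1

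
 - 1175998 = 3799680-4975678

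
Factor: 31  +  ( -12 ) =19^1 = 19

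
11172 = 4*2793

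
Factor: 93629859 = 3^1 * 31209953^1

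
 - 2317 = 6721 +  - 9038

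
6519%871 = 422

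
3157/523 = 6 + 19/523 = 6.04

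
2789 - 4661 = -1872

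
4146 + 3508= 7654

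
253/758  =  253/758 = 0.33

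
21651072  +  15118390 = 36769462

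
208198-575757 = -367559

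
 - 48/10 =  -5 + 1/5 = - 4.80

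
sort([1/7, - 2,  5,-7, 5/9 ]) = [ - 7, - 2 , 1/7, 5/9,5] 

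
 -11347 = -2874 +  - 8473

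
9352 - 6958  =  2394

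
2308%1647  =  661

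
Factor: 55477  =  29^1*1913^1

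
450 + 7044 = 7494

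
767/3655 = 767/3655 = 0.21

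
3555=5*711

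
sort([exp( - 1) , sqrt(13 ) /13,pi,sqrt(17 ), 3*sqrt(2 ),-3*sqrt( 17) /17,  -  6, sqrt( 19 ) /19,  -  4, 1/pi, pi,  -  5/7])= [  -  6,  -  4, - 3*sqrt( 17 )/17, - 5/7, sqrt( 19)/19, sqrt(13)/13, 1/pi, exp( - 1 ), pi,pi, sqrt( 17),3*sqrt( 2)]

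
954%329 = 296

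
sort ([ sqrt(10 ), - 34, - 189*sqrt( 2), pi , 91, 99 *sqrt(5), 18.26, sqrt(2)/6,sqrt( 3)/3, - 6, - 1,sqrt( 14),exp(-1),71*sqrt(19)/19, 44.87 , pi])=[ - 189*sqrt( 2), - 34, - 6,  -  1,sqrt( 2 ) /6,exp( - 1),sqrt( 3)/3,pi,  pi, sqrt (10),sqrt( 14), 71*sqrt( 19)/19,18.26,44.87,91, 99*sqrt ( 5 )] 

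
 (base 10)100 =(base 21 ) 4G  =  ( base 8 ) 144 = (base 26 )3m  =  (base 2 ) 1100100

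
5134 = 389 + 4745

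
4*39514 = 158056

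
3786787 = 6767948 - 2981161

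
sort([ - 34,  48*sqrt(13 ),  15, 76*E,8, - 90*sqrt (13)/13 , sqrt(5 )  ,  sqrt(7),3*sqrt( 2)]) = [ - 34, - 90*sqrt( 13) /13, sqrt( 5), sqrt(7), 3*sqrt( 2 ), 8,15 , 48*sqrt(13) , 76*E]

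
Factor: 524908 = 2^2*281^1*467^1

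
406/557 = 406/557 = 0.73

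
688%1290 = 688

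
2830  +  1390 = 4220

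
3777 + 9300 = 13077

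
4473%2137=199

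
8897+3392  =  12289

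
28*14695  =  411460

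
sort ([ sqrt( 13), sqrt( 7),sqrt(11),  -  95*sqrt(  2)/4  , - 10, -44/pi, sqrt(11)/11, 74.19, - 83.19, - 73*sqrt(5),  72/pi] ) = [ - 73*sqrt( 5 ) , - 83.19, - 95*sqrt(2 ) /4 ,-44/pi, - 10,sqrt( 11)/11, sqrt (7),  sqrt(11),  sqrt( 13), 72/pi, 74.19]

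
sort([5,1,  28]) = [ 1,5,28]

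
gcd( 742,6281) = 1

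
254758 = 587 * 434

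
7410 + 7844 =15254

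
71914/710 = 101 + 102/355 = 101.29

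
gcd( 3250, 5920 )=10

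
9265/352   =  9265/352 = 26.32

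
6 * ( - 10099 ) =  - 60594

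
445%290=155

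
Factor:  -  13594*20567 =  - 279587798 = -  2^1*7^1*131^1*157^1*971^1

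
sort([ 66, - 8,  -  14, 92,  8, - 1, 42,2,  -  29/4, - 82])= [-82, - 14, - 8,-29/4,- 1,  2, 8,42, 66,92]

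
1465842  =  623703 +842139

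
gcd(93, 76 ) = 1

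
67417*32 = 2157344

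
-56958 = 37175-94133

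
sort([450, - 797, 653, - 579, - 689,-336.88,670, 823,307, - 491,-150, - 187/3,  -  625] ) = [ - 797 , -689,-625 ,  -  579,-491,-336.88, - 150, - 187/3, 307,450,653,670 , 823]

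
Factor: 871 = 13^1*67^1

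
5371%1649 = 424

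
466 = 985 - 519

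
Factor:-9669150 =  - 2^1*3^2* 5^2*21487^1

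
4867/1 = 4867 =4867.00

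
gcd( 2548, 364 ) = 364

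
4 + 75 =79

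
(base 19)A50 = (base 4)321321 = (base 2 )111001111001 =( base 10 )3705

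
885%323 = 239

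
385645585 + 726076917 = 1111722502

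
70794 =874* 81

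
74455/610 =14891/122 = 122.06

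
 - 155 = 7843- 7998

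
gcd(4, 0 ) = 4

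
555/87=6  +  11/29 =6.38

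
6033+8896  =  14929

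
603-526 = 77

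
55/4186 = 55/4186 =0.01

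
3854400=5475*704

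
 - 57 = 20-77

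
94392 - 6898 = 87494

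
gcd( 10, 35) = 5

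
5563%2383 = 797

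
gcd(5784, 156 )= 12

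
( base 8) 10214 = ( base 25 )6jb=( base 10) 4236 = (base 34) 3mk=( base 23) 804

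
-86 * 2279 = -195994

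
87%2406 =87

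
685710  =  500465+185245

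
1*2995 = 2995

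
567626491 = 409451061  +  158175430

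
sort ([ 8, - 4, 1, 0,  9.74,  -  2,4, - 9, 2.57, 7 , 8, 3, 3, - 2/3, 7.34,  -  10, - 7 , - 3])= [ - 10,-9, - 7,- 4,  -  3, - 2, - 2/3,0,1, 2.57,3,  3,4, 7,7.34,8,8, 9.74] 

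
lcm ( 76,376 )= 7144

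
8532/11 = 775 + 7/11 = 775.64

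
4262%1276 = 434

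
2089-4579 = -2490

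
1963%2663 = 1963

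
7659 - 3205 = 4454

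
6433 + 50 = 6483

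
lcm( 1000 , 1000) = 1000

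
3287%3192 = 95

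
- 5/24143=  -  1  +  24138/24143= - 0.00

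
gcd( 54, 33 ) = 3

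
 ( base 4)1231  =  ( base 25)49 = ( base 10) 109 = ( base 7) 214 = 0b1101101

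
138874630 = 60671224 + 78203406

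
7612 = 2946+4666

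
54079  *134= 7246586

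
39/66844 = 39/66844 = 0.00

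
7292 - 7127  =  165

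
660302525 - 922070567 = - 261768042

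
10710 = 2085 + 8625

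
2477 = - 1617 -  - 4094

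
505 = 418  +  87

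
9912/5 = 1982 + 2/5 = 1982.40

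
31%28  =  3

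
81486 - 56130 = 25356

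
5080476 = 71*71556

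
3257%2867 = 390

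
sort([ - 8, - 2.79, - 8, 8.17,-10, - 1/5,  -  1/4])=[ - 10, - 8,-8,- 2.79 , - 1/4, - 1/5, 8.17 ]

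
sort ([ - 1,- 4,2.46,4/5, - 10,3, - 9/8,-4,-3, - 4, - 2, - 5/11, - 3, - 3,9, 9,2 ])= [ - 10,- 4,-4, - 4,-3, - 3, - 3, - 2, - 9/8, - 1, - 5/11, 4/5,2 , 2.46,3,9,9]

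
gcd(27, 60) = 3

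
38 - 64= - 26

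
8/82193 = 8/82193 = 0.00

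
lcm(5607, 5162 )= 325206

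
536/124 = 4 + 10/31 = 4.32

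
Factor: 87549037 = 2383^1 * 36739^1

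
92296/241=92296/241= 382.97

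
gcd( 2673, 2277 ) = 99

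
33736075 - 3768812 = 29967263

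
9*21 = 189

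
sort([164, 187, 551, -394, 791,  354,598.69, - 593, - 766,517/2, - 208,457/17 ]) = [  -  766, - 593, - 394, - 208,457/17,164,187,517/2, 354 , 551,598.69, 791]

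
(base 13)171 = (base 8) 405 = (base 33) 7U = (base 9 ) 320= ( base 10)261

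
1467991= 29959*49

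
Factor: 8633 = 89^1*97^1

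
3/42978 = 1/14326  =  0.00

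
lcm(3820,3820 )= 3820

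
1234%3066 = 1234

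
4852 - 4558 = 294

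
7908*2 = 15816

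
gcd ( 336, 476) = 28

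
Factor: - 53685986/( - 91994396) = 26842993/45997198 = 2^(-1) * 13^(-1) * 31^1*463^(-1) * 751^1*1153^1*3821^(  -  1)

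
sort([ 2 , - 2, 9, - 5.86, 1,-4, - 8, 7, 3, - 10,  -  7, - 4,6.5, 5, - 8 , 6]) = [ - 10, - 8, - 8, - 7, - 5.86, - 4, - 4, - 2,1, 2,3,5,  6,  6.5, 7, 9] 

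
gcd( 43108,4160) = 52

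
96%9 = 6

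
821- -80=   901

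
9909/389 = 25  +  184/389=25.47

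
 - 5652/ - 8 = 706+1/2  =  706.50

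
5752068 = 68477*84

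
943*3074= 2898782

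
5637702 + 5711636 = 11349338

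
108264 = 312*347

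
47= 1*47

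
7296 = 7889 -593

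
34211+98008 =132219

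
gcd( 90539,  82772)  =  1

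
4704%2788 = 1916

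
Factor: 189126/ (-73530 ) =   -  5^( - 1 )*7^1*43^(-1)*79^1 = -553/215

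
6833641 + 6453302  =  13286943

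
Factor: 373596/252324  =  191/129 = 3^( - 1)*43^(-1 ) * 191^1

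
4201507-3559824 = 641683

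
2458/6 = 409 + 2/3  =  409.67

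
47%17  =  13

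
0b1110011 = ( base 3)11021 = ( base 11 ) A5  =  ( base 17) 6d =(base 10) 115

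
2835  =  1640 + 1195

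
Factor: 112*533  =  59696  =  2^4*7^1*13^1*41^1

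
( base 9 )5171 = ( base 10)3790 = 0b111011001110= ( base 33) 3fs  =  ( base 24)6DM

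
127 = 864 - 737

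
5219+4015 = 9234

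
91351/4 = 91351/4 = 22837.75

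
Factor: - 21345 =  - 3^1* 5^1*1423^1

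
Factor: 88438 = 2^1*7^1*6317^1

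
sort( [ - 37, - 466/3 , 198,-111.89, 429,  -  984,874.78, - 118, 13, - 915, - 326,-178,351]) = [ - 984, - 915,  -  326, - 178 ,-466/3,-118, - 111.89, - 37, 13, 198 , 351,429, 874.78 ]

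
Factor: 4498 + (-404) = 2^1*23^1*89^1 = 4094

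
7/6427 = 7/6427=0.00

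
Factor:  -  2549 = -2549^1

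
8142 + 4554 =12696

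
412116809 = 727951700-315834891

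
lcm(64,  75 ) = 4800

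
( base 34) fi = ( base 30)hi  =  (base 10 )528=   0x210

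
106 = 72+34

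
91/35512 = 91/35512 = 0.00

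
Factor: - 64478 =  - 2^1 * 103^1*313^1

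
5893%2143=1607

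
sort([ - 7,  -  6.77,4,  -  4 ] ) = [ - 7,  -  6.77, - 4, 4]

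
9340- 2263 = 7077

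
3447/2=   3447/2= 1723.50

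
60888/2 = 30444 = 30444.00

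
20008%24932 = 20008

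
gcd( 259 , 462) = 7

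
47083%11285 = 1943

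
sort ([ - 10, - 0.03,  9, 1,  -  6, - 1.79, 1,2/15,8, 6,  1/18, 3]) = [  -  10,  -  6, - 1.79,-0.03, 1/18, 2/15,  1, 1, 3, 6 , 8,9]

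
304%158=146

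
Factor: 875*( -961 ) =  - 840875 = - 5^3 * 7^1*31^2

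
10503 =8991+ 1512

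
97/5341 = 97/5341 = 0.02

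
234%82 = 70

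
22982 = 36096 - 13114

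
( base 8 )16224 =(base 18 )14A8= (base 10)7316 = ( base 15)227b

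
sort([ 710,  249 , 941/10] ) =[941/10,249, 710 ] 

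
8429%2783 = 80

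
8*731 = 5848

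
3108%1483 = 142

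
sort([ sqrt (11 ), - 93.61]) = [ - 93.61, sqrt(11) ]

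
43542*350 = 15239700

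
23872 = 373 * 64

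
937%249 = 190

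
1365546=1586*861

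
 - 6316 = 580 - 6896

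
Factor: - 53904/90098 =-26952/45049 = - 2^3*3^1 * 19^( - 1) * 1123^1*2371^( -1) 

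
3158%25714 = 3158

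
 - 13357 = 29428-42785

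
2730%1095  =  540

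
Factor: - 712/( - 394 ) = 2^2*89^1 *197^(-1) = 356/197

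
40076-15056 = 25020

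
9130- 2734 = 6396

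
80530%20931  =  17737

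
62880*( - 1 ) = - 62880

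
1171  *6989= 8184119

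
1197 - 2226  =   - 1029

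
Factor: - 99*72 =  - 7128 = - 2^3*3^4 * 11^1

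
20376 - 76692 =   -  56316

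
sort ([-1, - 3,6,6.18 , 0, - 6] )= [- 6, - 3, - 1, 0 , 6,6.18] 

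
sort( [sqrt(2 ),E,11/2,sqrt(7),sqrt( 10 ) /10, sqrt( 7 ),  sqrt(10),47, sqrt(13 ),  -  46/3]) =[ - 46/3,sqrt ( 10 )/10, sqrt( 2),sqrt( 7), sqrt(7) , E, sqrt(10),sqrt( 13),  11/2,47]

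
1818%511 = 285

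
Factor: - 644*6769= - 4359236 = - 2^2*7^2*23^1*967^1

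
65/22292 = 65/22292 = 0.00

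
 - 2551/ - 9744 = 2551/9744 = 0.26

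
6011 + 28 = 6039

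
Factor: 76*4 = 2^4*19^1 = 304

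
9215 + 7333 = 16548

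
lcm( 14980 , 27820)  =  194740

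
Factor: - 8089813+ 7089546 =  - 1000267 = - 191^1*5237^1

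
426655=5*85331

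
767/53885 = 59/4145 = 0.01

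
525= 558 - 33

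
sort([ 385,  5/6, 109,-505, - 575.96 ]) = [ - 575.96, - 505,5/6,109, 385 ] 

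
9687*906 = 8776422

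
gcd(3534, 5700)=114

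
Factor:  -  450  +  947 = 7^1 * 71^1  =  497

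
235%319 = 235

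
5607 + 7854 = 13461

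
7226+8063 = 15289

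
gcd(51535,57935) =5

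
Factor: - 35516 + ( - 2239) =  - 37755 = - 3^2*5^1*839^1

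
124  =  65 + 59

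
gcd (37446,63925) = 1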